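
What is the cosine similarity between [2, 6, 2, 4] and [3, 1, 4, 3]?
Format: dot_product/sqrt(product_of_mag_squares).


dot = 32. |a|^2 = 60, |b|^2 = 35. cos = 32/sqrt(2100).

32/sqrt(2100)


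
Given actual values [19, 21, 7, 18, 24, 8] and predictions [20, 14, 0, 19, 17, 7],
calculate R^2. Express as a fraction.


Mean(y) = 97/6. SS_res = 150. SS_tot = 1481/6. R^2 = 1 - 150/(1481/6) = 581/1481.

581/1481


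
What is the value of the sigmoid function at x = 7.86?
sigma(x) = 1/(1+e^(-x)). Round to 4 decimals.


sigma(7.86) = 1/(1+e^(-7.86)) = 1/(1+0.000386) = 1/1.000386 = 0.9996.

0.9996


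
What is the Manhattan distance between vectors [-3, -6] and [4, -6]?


d = sum of absolute differences: |-3-4|=7 + |-6--6|=0 = 7.

7


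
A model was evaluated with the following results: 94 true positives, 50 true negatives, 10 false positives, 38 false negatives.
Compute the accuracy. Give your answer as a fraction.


Accuracy = (TP + TN) / (TP + TN + FP + FN) = (94 + 50) / 192 = 3/4.

3/4


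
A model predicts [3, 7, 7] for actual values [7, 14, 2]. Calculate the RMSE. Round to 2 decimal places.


MSE = 30.0000. RMSE = sqrt(30.0000) = 5.48.

5.48


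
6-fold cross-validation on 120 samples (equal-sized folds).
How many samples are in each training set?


Each validation fold has 120/6 = 20 samples. Training set = 120 - 20 = 100.

100


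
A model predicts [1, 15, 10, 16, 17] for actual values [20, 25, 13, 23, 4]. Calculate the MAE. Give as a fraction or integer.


MAE = (1/5) * (|20-1|=19 + |25-15|=10 + |13-10|=3 + |23-16|=7 + |4-17|=13). Sum = 52. MAE = 52/5.

52/5


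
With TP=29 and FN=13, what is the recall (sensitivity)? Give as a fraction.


Recall = TP / (TP + FN) = 29 / 42 = 29/42.

29/42


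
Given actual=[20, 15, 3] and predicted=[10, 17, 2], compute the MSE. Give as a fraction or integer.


MSE = (1/3) * ((20-10)^2=100 + (15-17)^2=4 + (3-2)^2=1). Sum = 105. MSE = 35.

35


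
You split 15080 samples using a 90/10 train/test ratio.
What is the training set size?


Test set = 15080 * 10% = 1508. Training set = 15080 - 1508 = 13572.

13572


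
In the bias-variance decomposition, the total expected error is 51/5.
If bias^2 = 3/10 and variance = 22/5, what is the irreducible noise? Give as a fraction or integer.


Total error = bias^2 + variance + irreducible noise. So irreducible noise = 51/5 - 3/10 - 22/5 = 11/2.

11/2


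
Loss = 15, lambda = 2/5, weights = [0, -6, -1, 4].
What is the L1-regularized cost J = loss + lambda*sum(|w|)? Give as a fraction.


L1 norm = sum(|w|) = 11. J = 15 + 2/5 * 11 = 97/5.

97/5


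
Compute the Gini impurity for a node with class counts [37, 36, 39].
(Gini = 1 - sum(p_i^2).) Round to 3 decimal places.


Total = 112. Proportions: 37/112, 36/112, 39/112. sum(p_i^2) = 0.3337. Gini = 1 - 0.3337 = 0.6663, which rounds to 0.666.

0.666


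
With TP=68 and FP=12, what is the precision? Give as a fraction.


Precision = TP / (TP + FP) = 68 / 80 = 17/20.

17/20


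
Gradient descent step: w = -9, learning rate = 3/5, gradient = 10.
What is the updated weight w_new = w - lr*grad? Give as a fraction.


w_new = -9 - 3/5 * 10 = -9 - 6 = -15.

-15


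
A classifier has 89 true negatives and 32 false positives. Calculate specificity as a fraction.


Specificity = TN / (TN + FP) = 89 / 121 = 89/121.

89/121


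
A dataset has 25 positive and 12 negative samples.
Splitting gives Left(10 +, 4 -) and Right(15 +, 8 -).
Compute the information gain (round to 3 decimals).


H(parent) = 0.9090. H(left) = 0.8631, H(right) = 0.9321. Weighted = (14/37)*0.8631 + (23/37)*0.9321 = 0.9060. IG = 0.9090 - 0.9060 = 0.0030, which rounds to 0.003.

0.003


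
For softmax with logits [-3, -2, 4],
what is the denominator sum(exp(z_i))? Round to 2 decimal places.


Denom = e^-3=0.0498 + e^-2=0.1353 + e^4=54.5982. Sum = 54.7833, which rounds to 54.78.

54.78


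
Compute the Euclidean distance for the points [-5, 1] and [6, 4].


d = sqrt(sum of squared differences). (-5-6)^2=121, (1-4)^2=9. Sum = 130.

sqrt(130)


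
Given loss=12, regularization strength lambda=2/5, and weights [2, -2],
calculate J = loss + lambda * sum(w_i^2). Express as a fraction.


L2 sq norm = sum(w^2) = 8. J = 12 + 2/5 * 8 = 76/5.

76/5


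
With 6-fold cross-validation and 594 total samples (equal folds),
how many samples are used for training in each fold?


Each validation fold has 594/6 = 99 samples. Training set = 594 - 99 = 495.

495


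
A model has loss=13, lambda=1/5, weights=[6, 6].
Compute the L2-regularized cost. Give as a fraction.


L2 sq norm = sum(w^2) = 72. J = 13 + 1/5 * 72 = 137/5.

137/5


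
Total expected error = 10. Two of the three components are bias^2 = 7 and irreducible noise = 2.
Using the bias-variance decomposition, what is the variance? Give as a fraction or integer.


Total error = bias^2 + variance + irreducible noise. So variance = 10 - 7 - 2 = 1.

1


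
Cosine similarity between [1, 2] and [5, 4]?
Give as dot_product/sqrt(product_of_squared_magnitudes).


dot = 13. |a|^2 = 5, |b|^2 = 41. cos = 13/sqrt(205).

13/sqrt(205)


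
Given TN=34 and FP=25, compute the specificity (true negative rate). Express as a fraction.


Specificity = TN / (TN + FP) = 34 / 59 = 34/59.

34/59


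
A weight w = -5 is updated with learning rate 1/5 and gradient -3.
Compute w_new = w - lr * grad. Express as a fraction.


w_new = -5 - 1/5 * -3 = -5 - -3/5 = -22/5.

-22/5


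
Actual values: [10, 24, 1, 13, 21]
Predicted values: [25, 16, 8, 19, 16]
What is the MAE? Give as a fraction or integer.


MAE = (1/5) * (|10-25|=15 + |24-16|=8 + |1-8|=7 + |13-19|=6 + |21-16|=5). Sum = 41. MAE = 41/5.

41/5


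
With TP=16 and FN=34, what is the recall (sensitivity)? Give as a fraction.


Recall = TP / (TP + FN) = 16 / 50 = 8/25.

8/25


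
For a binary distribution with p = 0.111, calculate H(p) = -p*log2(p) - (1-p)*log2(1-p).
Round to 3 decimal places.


H = -0.111*log2(0.111) - 0.889*log2(0.889) = 0.503.

0.503


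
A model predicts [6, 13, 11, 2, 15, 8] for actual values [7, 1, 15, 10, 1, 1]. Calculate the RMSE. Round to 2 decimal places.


MSE = 78.3333. RMSE = sqrt(78.3333) = 8.85.

8.85


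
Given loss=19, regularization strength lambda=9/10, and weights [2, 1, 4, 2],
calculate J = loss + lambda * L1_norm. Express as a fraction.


L1 norm = sum(|w|) = 9. J = 19 + 9/10 * 9 = 271/10.

271/10


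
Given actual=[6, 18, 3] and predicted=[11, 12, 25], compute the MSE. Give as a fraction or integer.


MSE = (1/3) * ((6-11)^2=25 + (18-12)^2=36 + (3-25)^2=484). Sum = 545. MSE = 545/3.

545/3


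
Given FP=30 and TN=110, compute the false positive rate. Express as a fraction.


FPR = FP / (FP + TN) = 30 / 140 = 3/14.

3/14


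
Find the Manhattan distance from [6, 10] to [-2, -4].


d = sum of absolute differences: |6--2|=8 + |10--4|=14 = 22.

22


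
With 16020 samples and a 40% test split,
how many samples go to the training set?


Test set = 16020 * 40% = 6408. Training set = 16020 - 6408 = 9612.

9612


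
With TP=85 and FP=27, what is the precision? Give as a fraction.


Precision = TP / (TP + FP) = 85 / 112 = 85/112.

85/112


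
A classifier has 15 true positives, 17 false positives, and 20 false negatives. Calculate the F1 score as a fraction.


Precision = 15/32 = 15/32. Recall = 15/35 = 3/7. F1 = 2*P*R/(P+R) = 30/67.

30/67


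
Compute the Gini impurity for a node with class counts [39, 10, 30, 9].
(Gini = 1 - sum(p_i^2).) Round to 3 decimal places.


Total = 88. Proportions: 39/88, 10/88, 30/88, 9/88. sum(p_i^2) = 0.3360. Gini = 1 - 0.3360 = 0.6640, which rounds to 0.664.

0.664


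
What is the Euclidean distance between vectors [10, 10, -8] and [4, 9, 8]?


d = sqrt(sum of squared differences). (10-4)^2=36, (10-9)^2=1, (-8-8)^2=256. Sum = 293.

sqrt(293)


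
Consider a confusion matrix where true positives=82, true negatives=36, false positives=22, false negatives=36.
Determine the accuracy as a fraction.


Accuracy = (TP + TN) / (TP + TN + FP + FN) = (82 + 36) / 176 = 59/88.

59/88


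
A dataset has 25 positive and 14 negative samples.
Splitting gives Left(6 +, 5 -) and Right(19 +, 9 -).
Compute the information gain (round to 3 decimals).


H(parent) = 0.9418. H(left) = 0.9940, H(right) = 0.9059. Weighted = (11/39)*0.9940 + (28/39)*0.9059 = 0.9307. IG = 0.9418 - 0.9307 = 0.0111, which rounds to 0.011.

0.011


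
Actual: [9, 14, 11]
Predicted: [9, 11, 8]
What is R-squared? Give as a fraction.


Mean(y) = 34/3. SS_res = 18. SS_tot = 38/3. R^2 = 1 - 18/(38/3) = -8/19.

-8/19


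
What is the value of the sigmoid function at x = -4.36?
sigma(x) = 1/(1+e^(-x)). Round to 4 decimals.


sigma(-4.36) = 1/(1+e^(4.36)) = 1/(1+78.257134) = 1/79.257134 = 0.0126.

0.0126


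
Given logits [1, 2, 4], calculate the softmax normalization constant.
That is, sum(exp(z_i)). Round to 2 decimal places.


Denom = e^1=2.7183 + e^2=7.3891 + e^4=54.5982. Sum = 64.7056, which rounds to 64.71.

64.71


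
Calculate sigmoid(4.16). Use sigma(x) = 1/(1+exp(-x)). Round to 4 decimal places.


sigma(4.16) = 1/(1+e^(-4.16)) = 1/(1+0.015608) = 1/1.015608 = 0.9846.

0.9846


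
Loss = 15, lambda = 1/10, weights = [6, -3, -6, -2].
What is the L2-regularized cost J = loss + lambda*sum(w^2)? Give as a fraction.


L2 sq norm = sum(w^2) = 85. J = 15 + 1/10 * 85 = 47/2.

47/2


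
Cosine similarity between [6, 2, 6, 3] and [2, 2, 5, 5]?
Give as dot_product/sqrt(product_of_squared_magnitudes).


dot = 61. |a|^2 = 85, |b|^2 = 58. cos = 61/sqrt(4930).

61/sqrt(4930)


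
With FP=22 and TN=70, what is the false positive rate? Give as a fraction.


FPR = FP / (FP + TN) = 22 / 92 = 11/46.

11/46


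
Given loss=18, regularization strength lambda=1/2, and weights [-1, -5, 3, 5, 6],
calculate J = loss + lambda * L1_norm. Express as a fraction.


L1 norm = sum(|w|) = 20. J = 18 + 1/2 * 20 = 28.

28


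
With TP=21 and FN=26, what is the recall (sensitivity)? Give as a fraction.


Recall = TP / (TP + FN) = 21 / 47 = 21/47.

21/47


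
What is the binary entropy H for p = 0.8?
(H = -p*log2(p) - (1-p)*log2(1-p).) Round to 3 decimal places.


H = -0.8*log2(0.8) - 0.2*log2(0.2) = 0.722.

0.722


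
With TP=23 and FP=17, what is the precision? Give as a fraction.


Precision = TP / (TP + FP) = 23 / 40 = 23/40.

23/40


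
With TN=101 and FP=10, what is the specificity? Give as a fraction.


Specificity = TN / (TN + FP) = 101 / 111 = 101/111.

101/111


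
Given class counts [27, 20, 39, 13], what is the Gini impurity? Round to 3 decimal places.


Total = 99. Proportions: 27/99, 20/99, 39/99, 13/99. sum(p_i^2) = 0.2876. Gini = 1 - 0.2876 = 0.7124, which rounds to 0.712.

0.712


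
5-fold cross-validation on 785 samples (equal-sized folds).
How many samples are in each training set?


Each validation fold has 785/5 = 157 samples. Training set = 785 - 157 = 628.

628


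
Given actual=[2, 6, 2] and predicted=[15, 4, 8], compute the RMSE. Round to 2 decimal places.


MSE = 69.6667. RMSE = sqrt(69.6667) = 8.35.

8.35


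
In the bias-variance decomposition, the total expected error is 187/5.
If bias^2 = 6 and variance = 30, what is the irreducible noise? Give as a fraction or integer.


Total error = bias^2 + variance + irreducible noise. So irreducible noise = 187/5 - 6 - 30 = 7/5.

7/5


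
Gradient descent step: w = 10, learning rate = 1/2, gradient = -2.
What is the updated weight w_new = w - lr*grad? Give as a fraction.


w_new = 10 - 1/2 * -2 = 10 - -1 = 11.

11


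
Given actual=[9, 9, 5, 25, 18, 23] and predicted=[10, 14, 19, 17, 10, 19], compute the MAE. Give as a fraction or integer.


MAE = (1/6) * (|9-10|=1 + |9-14|=5 + |5-19|=14 + |25-17|=8 + |18-10|=8 + |23-19|=4). Sum = 40. MAE = 20/3.

20/3


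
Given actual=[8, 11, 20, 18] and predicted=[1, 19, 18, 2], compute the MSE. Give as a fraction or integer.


MSE = (1/4) * ((8-1)^2=49 + (11-19)^2=64 + (20-18)^2=4 + (18-2)^2=256). Sum = 373. MSE = 373/4.

373/4


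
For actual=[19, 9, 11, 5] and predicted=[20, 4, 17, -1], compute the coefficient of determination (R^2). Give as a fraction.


Mean(y) = 11. SS_res = 98. SS_tot = 104. R^2 = 1 - 98/(104) = 3/52.

3/52


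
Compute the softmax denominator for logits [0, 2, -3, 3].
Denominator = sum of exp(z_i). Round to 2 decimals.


Denom = e^0=1.0000 + e^2=7.3891 + e^-3=0.0498 + e^3=20.0855. Sum = 28.5244, which rounds to 28.52.

28.52


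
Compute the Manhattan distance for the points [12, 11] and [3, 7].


d = sum of absolute differences: |12-3|=9 + |11-7|=4 = 13.

13


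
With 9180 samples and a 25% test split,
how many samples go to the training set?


Test set = 9180 * 25% = 2295. Training set = 9180 - 2295 = 6885.

6885


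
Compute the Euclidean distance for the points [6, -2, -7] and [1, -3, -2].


d = sqrt(sum of squared differences). (6-1)^2=25, (-2--3)^2=1, (-7--2)^2=25. Sum = 51.

sqrt(51)


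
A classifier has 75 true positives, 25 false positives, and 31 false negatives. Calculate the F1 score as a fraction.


Precision = 75/100 = 3/4. Recall = 75/106 = 75/106. F1 = 2*P*R/(P+R) = 75/103.

75/103


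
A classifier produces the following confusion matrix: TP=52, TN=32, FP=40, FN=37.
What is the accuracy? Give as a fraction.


Accuracy = (TP + TN) / (TP + TN + FP + FN) = (52 + 32) / 161 = 12/23.

12/23


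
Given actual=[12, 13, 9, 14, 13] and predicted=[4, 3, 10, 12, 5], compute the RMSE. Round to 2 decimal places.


MSE = 46.6000. RMSE = sqrt(46.6000) = 6.83.

6.83


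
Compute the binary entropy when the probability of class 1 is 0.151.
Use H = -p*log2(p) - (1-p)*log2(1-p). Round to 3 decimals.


H = -0.151*log2(0.151) - 0.849*log2(0.849) = 0.612.

0.612


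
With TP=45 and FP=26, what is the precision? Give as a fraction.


Precision = TP / (TP + FP) = 45 / 71 = 45/71.

45/71


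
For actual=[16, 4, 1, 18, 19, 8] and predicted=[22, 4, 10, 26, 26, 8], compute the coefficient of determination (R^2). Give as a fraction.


Mean(y) = 11. SS_res = 230. SS_tot = 296. R^2 = 1 - 230/(296) = 33/148.

33/148


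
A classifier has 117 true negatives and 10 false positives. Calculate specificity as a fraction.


Specificity = TN / (TN + FP) = 117 / 127 = 117/127.

117/127


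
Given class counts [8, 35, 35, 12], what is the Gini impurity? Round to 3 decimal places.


Total = 90. Proportions: 8/90, 35/90, 35/90, 12/90. sum(p_i^2) = 0.3281. Gini = 1 - 0.3281 = 0.6719, which rounds to 0.672.

0.672


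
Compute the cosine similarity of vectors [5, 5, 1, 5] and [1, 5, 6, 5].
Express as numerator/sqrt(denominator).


dot = 61. |a|^2 = 76, |b|^2 = 87. cos = 61/sqrt(6612).

61/sqrt(6612)


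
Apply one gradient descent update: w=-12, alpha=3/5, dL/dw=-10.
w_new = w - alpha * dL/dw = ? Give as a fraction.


w_new = -12 - 3/5 * -10 = -12 - -6 = -6.

-6


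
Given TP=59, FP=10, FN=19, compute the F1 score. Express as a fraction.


Precision = 59/69 = 59/69. Recall = 59/78 = 59/78. F1 = 2*P*R/(P+R) = 118/147.

118/147


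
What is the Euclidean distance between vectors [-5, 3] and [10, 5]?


d = sqrt(sum of squared differences). (-5-10)^2=225, (3-5)^2=4. Sum = 229.

sqrt(229)


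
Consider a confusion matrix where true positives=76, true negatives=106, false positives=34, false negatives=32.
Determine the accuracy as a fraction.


Accuracy = (TP + TN) / (TP + TN + FP + FN) = (76 + 106) / 248 = 91/124.

91/124


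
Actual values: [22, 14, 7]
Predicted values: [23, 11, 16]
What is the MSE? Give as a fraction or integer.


MSE = (1/3) * ((22-23)^2=1 + (14-11)^2=9 + (7-16)^2=81). Sum = 91. MSE = 91/3.

91/3


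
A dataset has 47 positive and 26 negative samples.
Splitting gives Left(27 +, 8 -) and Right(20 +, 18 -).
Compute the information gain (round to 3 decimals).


H(parent) = 0.9395. H(left) = 0.7755, H(right) = 0.9980. Weighted = (35/73)*0.7755 + (38/73)*0.9980 = 0.8913. IG = 0.9395 - 0.8913 = 0.0482, which rounds to 0.048.

0.048


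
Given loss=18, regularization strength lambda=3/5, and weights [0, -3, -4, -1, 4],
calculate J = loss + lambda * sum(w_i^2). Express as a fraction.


L2 sq norm = sum(w^2) = 42. J = 18 + 3/5 * 42 = 216/5.

216/5


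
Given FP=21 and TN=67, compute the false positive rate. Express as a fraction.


FPR = FP / (FP + TN) = 21 / 88 = 21/88.

21/88


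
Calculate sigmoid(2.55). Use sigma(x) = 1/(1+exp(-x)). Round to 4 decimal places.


sigma(2.55) = 1/(1+e^(-2.55)) = 1/(1+0.078082) = 1/1.078082 = 0.9276.

0.9276


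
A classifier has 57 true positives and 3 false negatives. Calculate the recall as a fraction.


Recall = TP / (TP + FN) = 57 / 60 = 19/20.

19/20


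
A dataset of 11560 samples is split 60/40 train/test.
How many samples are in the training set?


Test set = 11560 * 40% = 4624. Training set = 11560 - 4624 = 6936.

6936


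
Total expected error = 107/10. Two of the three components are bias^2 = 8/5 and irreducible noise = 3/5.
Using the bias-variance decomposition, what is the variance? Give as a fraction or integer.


Total error = bias^2 + variance + irreducible noise. So variance = 107/10 - 8/5 - 3/5 = 17/2.

17/2


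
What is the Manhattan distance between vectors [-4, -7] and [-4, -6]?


d = sum of absolute differences: |-4--4|=0 + |-7--6|=1 = 1.

1


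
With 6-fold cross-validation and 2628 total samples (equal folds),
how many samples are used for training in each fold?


Each validation fold has 2628/6 = 438 samples. Training set = 2628 - 438 = 2190.

2190


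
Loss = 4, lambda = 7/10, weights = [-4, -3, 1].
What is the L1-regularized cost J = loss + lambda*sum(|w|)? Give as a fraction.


L1 norm = sum(|w|) = 8. J = 4 + 7/10 * 8 = 48/5.

48/5


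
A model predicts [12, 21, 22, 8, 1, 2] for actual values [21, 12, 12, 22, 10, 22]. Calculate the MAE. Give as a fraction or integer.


MAE = (1/6) * (|21-12|=9 + |12-21|=9 + |12-22|=10 + |22-8|=14 + |10-1|=9 + |22-2|=20). Sum = 71. MAE = 71/6.

71/6


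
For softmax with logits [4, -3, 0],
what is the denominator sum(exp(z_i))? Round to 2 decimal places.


Denom = e^4=54.5982 + e^-3=0.0498 + e^0=1.0000. Sum = 55.6480, which rounds to 55.65.

55.65


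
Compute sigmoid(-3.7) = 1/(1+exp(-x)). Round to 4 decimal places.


sigma(-3.7) = 1/(1+e^(3.7)) = 1/(1+40.447304) = 1/41.447304 = 0.0241.

0.0241


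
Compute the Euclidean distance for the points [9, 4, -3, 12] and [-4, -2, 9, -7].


d = sqrt(sum of squared differences). (9--4)^2=169, (4--2)^2=36, (-3-9)^2=144, (12--7)^2=361. Sum = 710.

sqrt(710)


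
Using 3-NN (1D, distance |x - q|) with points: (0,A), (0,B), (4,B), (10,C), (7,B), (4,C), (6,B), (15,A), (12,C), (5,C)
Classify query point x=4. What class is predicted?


Distances: |0-4|=4, |0-4|=4, |4-4|=0, |10-4|=6, |7-4|=3, |4-4|=0, |6-4|=2, |15-4|=11, |12-4|=8, |5-4|=1. 3 nearest: (4,B), (4,C), (5,C). Counts: {'B': 1, 'C': 2}. Majority class: C.

C


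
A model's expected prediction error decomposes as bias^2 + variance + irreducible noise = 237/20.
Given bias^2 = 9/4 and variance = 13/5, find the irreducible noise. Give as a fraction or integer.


Total error = bias^2 + variance + irreducible noise. So irreducible noise = 237/20 - 9/4 - 13/5 = 7.

7


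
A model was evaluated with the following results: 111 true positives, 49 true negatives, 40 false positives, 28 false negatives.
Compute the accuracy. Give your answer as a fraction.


Accuracy = (TP + TN) / (TP + TN + FP + FN) = (111 + 49) / 228 = 40/57.

40/57


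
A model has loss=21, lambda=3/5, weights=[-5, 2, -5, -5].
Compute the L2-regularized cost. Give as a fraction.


L2 sq norm = sum(w^2) = 79. J = 21 + 3/5 * 79 = 342/5.

342/5


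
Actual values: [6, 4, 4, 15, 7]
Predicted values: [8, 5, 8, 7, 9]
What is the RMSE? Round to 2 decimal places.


MSE = 17.8000. RMSE = sqrt(17.8000) = 4.22.

4.22


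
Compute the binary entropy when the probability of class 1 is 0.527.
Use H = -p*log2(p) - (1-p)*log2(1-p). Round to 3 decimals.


H = -0.527*log2(0.527) - 0.473*log2(0.473) = 0.998.

0.998


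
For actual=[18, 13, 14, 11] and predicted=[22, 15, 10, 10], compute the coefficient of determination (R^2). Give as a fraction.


Mean(y) = 14. SS_res = 37. SS_tot = 26. R^2 = 1 - 37/(26) = -11/26.

-11/26


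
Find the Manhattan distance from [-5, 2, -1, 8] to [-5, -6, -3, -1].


d = sum of absolute differences: |-5--5|=0 + |2--6|=8 + |-1--3|=2 + |8--1|=9 = 19.

19


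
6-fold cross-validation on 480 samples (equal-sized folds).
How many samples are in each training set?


Each validation fold has 480/6 = 80 samples. Training set = 480 - 80 = 400.

400


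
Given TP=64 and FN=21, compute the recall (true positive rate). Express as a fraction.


Recall = TP / (TP + FN) = 64 / 85 = 64/85.

64/85


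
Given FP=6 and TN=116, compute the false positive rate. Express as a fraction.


FPR = FP / (FP + TN) = 6 / 122 = 3/61.

3/61


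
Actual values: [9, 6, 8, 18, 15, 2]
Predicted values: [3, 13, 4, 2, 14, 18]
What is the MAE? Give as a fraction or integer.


MAE = (1/6) * (|9-3|=6 + |6-13|=7 + |8-4|=4 + |18-2|=16 + |15-14|=1 + |2-18|=16). Sum = 50. MAE = 25/3.

25/3


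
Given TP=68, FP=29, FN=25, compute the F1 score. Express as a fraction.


Precision = 68/97 = 68/97. Recall = 68/93 = 68/93. F1 = 2*P*R/(P+R) = 68/95.

68/95


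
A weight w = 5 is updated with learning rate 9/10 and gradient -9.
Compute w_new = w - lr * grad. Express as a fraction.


w_new = 5 - 9/10 * -9 = 5 - -81/10 = 131/10.

131/10


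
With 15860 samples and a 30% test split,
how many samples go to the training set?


Test set = 15860 * 30% = 4758. Training set = 15860 - 4758 = 11102.

11102


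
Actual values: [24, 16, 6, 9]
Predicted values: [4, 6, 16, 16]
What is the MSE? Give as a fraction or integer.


MSE = (1/4) * ((24-4)^2=400 + (16-6)^2=100 + (6-16)^2=100 + (9-16)^2=49). Sum = 649. MSE = 649/4.

649/4


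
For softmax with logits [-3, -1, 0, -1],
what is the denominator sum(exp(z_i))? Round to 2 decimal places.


Denom = e^-3=0.0498 + e^-1=0.3679 + e^0=1.0000 + e^-1=0.3679. Sum = 1.7856, which rounds to 1.79.

1.79


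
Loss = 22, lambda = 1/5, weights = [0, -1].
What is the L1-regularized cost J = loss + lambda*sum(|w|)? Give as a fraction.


L1 norm = sum(|w|) = 1. J = 22 + 1/5 * 1 = 111/5.

111/5


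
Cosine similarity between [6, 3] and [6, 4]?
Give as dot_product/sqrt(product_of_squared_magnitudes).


dot = 48. |a|^2 = 45, |b|^2 = 52. cos = 48/sqrt(2340).

48/sqrt(2340)


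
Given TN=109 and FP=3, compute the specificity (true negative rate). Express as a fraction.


Specificity = TN / (TN + FP) = 109 / 112 = 109/112.

109/112


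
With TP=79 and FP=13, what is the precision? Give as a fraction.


Precision = TP / (TP + FP) = 79 / 92 = 79/92.

79/92


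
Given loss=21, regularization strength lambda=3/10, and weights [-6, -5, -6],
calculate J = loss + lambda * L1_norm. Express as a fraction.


L1 norm = sum(|w|) = 17. J = 21 + 3/10 * 17 = 261/10.

261/10


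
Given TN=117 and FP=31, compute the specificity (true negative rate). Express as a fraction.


Specificity = TN / (TN + FP) = 117 / 148 = 117/148.

117/148


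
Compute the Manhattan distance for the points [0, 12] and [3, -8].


d = sum of absolute differences: |0-3|=3 + |12--8|=20 = 23.

23


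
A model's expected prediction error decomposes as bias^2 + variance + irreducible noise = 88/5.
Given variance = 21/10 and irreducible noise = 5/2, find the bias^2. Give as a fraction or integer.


Total error = bias^2 + variance + irreducible noise. So bias^2 = 88/5 - 21/10 - 5/2 = 13.

13


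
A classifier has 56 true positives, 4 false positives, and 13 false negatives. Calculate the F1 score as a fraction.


Precision = 56/60 = 14/15. Recall = 56/69 = 56/69. F1 = 2*P*R/(P+R) = 112/129.

112/129


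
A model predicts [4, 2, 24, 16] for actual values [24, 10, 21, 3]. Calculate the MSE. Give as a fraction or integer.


MSE = (1/4) * ((24-4)^2=400 + (10-2)^2=64 + (21-24)^2=9 + (3-16)^2=169). Sum = 642. MSE = 321/2.

321/2


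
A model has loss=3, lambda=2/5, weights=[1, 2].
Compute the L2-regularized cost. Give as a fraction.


L2 sq norm = sum(w^2) = 5. J = 3 + 2/5 * 5 = 5.

5


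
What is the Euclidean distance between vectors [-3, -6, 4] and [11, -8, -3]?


d = sqrt(sum of squared differences). (-3-11)^2=196, (-6--8)^2=4, (4--3)^2=49. Sum = 249.

sqrt(249)


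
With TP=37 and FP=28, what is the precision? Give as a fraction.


Precision = TP / (TP + FP) = 37 / 65 = 37/65.

37/65


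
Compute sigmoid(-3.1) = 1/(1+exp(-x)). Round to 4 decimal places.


sigma(-3.1) = 1/(1+e^(3.1)) = 1/(1+22.197951) = 1/23.197951 = 0.0431.

0.0431


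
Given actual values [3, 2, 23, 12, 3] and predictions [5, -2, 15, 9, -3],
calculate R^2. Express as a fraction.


Mean(y) = 43/5. SS_res = 129. SS_tot = 1626/5. R^2 = 1 - 129/(1626/5) = 327/542.

327/542


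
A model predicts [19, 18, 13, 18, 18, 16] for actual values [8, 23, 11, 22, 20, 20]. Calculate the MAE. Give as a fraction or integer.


MAE = (1/6) * (|8-19|=11 + |23-18|=5 + |11-13|=2 + |22-18|=4 + |20-18|=2 + |20-16|=4). Sum = 28. MAE = 14/3.

14/3


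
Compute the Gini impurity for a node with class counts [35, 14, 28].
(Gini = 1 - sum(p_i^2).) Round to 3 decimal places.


Total = 77. Proportions: 35/77, 14/77, 28/77. sum(p_i^2) = 0.3719. Gini = 1 - 0.3719 = 0.6281, which rounds to 0.628.

0.628


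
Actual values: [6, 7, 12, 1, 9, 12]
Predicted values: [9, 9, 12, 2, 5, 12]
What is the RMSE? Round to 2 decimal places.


MSE = 5.0000. RMSE = sqrt(5.0000) = 2.24.

2.24


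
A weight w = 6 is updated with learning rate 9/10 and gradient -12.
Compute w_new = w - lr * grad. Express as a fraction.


w_new = 6 - 9/10 * -12 = 6 - -54/5 = 84/5.

84/5


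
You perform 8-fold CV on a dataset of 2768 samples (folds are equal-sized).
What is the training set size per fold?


Each validation fold has 2768/8 = 346 samples. Training set = 2768 - 346 = 2422.

2422


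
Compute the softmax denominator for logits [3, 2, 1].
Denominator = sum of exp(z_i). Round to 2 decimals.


Denom = e^3=20.0855 + e^2=7.3891 + e^1=2.7183. Sum = 30.1929, which rounds to 30.19.

30.19


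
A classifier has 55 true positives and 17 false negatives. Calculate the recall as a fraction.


Recall = TP / (TP + FN) = 55 / 72 = 55/72.

55/72


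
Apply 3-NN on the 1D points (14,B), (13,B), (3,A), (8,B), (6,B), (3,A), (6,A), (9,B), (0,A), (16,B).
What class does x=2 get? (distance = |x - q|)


Distances: |14-2|=12, |13-2|=11, |3-2|=1, |8-2|=6, |6-2|=4, |3-2|=1, |6-2|=4, |9-2|=7, |0-2|=2, |16-2|=14. 3 nearest: (3,A), (3,A), (0,A). Counts: {'A': 3}. Majority class: A.

A


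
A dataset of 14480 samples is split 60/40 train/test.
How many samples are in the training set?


Test set = 14480 * 40% = 5792. Training set = 14480 - 5792 = 8688.

8688


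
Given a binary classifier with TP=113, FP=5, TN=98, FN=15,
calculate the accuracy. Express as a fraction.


Accuracy = (TP + TN) / (TP + TN + FP + FN) = (113 + 98) / 231 = 211/231.

211/231


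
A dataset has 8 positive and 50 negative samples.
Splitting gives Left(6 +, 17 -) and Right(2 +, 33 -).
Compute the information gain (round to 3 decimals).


H(parent) = 0.5788. H(left) = 0.8281, H(right) = 0.3160. Weighted = (23/58)*0.8281 + (35/58)*0.3160 = 0.5191. IG = 0.5788 - 0.5191 = 0.0597, which rounds to 0.060.

0.060


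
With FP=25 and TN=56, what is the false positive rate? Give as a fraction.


FPR = FP / (FP + TN) = 25 / 81 = 25/81.

25/81


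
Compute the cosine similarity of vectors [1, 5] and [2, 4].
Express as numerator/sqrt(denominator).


dot = 22. |a|^2 = 26, |b|^2 = 20. cos = 22/sqrt(520).

22/sqrt(520)


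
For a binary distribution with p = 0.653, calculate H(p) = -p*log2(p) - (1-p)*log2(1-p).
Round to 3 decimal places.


H = -0.653*log2(0.653) - 0.347*log2(0.347) = 0.931.

0.931


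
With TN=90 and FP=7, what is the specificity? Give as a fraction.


Specificity = TN / (TN + FP) = 90 / 97 = 90/97.

90/97


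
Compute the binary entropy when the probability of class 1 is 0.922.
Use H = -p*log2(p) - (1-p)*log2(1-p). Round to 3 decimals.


H = -0.922*log2(0.922) - 0.078*log2(0.078) = 0.395.

0.395


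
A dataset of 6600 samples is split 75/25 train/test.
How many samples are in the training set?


Test set = 6600 * 25% = 1650. Training set = 6600 - 1650 = 4950.

4950


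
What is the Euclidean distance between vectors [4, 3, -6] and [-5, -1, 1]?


d = sqrt(sum of squared differences). (4--5)^2=81, (3--1)^2=16, (-6-1)^2=49. Sum = 146.

sqrt(146)


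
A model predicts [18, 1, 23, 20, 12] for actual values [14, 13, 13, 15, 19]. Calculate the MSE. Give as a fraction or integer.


MSE = (1/5) * ((14-18)^2=16 + (13-1)^2=144 + (13-23)^2=100 + (15-20)^2=25 + (19-12)^2=49). Sum = 334. MSE = 334/5.

334/5


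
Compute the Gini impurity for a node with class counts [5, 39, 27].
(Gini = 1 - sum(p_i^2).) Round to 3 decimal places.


Total = 71. Proportions: 5/71, 39/71, 27/71. sum(p_i^2) = 0.4513. Gini = 1 - 0.4513 = 0.5487, which rounds to 0.549.

0.549


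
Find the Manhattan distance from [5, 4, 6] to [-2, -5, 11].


d = sum of absolute differences: |5--2|=7 + |4--5|=9 + |6-11|=5 = 21.

21


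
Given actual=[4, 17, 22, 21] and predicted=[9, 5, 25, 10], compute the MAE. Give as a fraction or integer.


MAE = (1/4) * (|4-9|=5 + |17-5|=12 + |22-25|=3 + |21-10|=11). Sum = 31. MAE = 31/4.

31/4


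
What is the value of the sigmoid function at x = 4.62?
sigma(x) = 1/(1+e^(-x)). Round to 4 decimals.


sigma(4.62) = 1/(1+e^(-4.62)) = 1/(1+0.009853) = 1/1.009853 = 0.9902.

0.9902


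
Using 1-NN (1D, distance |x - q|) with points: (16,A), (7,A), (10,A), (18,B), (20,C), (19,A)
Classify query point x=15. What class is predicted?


Distances: |16-15|=1, |7-15|=8, |10-15|=5, |18-15|=3, |20-15|=5, |19-15|=4. 1 nearest: (16,A). Counts: {'A': 1}. Majority class: A.

A


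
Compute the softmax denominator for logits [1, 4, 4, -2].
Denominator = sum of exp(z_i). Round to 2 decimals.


Denom = e^1=2.7183 + e^4=54.5982 + e^4=54.5982 + e^-2=0.1353. Sum = 112.0500, which rounds to 112.05.

112.05


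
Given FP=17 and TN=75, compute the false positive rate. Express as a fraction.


FPR = FP / (FP + TN) = 17 / 92 = 17/92.

17/92


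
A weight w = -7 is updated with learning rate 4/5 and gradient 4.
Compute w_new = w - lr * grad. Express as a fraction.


w_new = -7 - 4/5 * 4 = -7 - 16/5 = -51/5.

-51/5


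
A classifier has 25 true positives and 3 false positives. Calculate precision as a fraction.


Precision = TP / (TP + FP) = 25 / 28 = 25/28.

25/28


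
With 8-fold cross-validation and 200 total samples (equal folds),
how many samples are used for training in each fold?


Each validation fold has 200/8 = 25 samples. Training set = 200 - 25 = 175.

175


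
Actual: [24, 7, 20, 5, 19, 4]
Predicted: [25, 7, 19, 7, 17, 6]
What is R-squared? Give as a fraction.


Mean(y) = 79/6. SS_res = 14. SS_tot = 2321/6. R^2 = 1 - 14/(2321/6) = 2237/2321.

2237/2321


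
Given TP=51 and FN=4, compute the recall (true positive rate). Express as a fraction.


Recall = TP / (TP + FN) = 51 / 55 = 51/55.

51/55


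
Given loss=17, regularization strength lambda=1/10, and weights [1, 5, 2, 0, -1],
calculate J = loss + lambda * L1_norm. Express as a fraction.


L1 norm = sum(|w|) = 9. J = 17 + 1/10 * 9 = 179/10.

179/10


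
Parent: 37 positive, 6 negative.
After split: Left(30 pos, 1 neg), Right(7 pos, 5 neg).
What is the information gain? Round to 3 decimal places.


H(parent) = 0.5830. H(left) = 0.2056, H(right) = 0.9799. Weighted = (31/43)*0.2056 + (12/43)*0.9799 = 0.4217. IG = 0.5830 - 0.4217 = 0.1613, which rounds to 0.161.

0.161


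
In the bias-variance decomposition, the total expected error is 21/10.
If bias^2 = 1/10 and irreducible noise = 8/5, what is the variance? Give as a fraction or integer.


Total error = bias^2 + variance + irreducible noise. So variance = 21/10 - 1/10 - 8/5 = 2/5.

2/5


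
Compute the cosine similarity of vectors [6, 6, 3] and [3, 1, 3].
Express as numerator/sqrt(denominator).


dot = 33. |a|^2 = 81, |b|^2 = 19. cos = 33/sqrt(1539).

33/sqrt(1539)


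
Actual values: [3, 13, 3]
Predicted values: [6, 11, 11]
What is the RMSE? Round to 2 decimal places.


MSE = 25.6667. RMSE = sqrt(25.6667) = 5.07.

5.07


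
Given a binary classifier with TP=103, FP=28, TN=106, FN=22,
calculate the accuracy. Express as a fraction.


Accuracy = (TP + TN) / (TP + TN + FP + FN) = (103 + 106) / 259 = 209/259.

209/259


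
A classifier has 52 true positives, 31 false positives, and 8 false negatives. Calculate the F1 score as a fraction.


Precision = 52/83 = 52/83. Recall = 52/60 = 13/15. F1 = 2*P*R/(P+R) = 8/11.

8/11


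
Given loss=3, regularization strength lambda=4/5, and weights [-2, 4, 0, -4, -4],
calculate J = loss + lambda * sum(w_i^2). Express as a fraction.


L2 sq norm = sum(w^2) = 52. J = 3 + 4/5 * 52 = 223/5.

223/5


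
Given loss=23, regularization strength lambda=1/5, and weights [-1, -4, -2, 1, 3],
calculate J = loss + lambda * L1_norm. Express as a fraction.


L1 norm = sum(|w|) = 11. J = 23 + 1/5 * 11 = 126/5.

126/5


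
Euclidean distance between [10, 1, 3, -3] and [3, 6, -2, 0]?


d = sqrt(sum of squared differences). (10-3)^2=49, (1-6)^2=25, (3--2)^2=25, (-3-0)^2=9. Sum = 108.

sqrt(108)


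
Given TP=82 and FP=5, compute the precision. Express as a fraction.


Precision = TP / (TP + FP) = 82 / 87 = 82/87.

82/87


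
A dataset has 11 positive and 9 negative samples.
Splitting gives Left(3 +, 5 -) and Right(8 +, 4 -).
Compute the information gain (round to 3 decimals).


H(parent) = 0.9928. H(left) = 0.9544, H(right) = 0.9183. Weighted = (8/20)*0.9544 + (12/20)*0.9183 = 0.9327. IG = 0.9928 - 0.9327 = 0.0601, which rounds to 0.060.

0.060


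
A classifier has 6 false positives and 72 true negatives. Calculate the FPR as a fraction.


FPR = FP / (FP + TN) = 6 / 78 = 1/13.

1/13


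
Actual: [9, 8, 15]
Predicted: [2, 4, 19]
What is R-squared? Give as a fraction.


Mean(y) = 32/3. SS_res = 81. SS_tot = 86/3. R^2 = 1 - 81/(86/3) = -157/86.

-157/86


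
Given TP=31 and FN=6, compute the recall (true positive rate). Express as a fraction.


Recall = TP / (TP + FN) = 31 / 37 = 31/37.

31/37


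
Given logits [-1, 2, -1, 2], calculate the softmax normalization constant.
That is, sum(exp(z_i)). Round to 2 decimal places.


Denom = e^-1=0.3679 + e^2=7.3891 + e^-1=0.3679 + e^2=7.3891. Sum = 15.5140, which rounds to 15.51.

15.51


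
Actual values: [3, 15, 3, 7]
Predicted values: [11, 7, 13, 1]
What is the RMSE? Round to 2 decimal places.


MSE = 66.0000. RMSE = sqrt(66.0000) = 8.12.

8.12


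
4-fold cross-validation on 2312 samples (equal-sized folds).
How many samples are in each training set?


Each validation fold has 2312/4 = 578 samples. Training set = 2312 - 578 = 1734.

1734


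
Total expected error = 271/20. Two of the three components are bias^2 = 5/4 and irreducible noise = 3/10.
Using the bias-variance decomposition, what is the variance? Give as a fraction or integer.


Total error = bias^2 + variance + irreducible noise. So variance = 271/20 - 5/4 - 3/10 = 12.

12


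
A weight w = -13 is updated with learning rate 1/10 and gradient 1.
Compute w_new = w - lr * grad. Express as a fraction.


w_new = -13 - 1/10 * 1 = -13 - 1/10 = -131/10.

-131/10


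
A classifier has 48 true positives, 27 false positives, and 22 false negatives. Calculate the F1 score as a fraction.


Precision = 48/75 = 16/25. Recall = 48/70 = 24/35. F1 = 2*P*R/(P+R) = 96/145.

96/145


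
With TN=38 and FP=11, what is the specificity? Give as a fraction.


Specificity = TN / (TN + FP) = 38 / 49 = 38/49.

38/49


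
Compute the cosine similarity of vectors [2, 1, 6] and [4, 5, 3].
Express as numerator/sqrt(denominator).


dot = 31. |a|^2 = 41, |b|^2 = 50. cos = 31/sqrt(2050).

31/sqrt(2050)


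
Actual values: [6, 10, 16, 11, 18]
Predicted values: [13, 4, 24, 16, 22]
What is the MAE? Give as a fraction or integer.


MAE = (1/5) * (|6-13|=7 + |10-4|=6 + |16-24|=8 + |11-16|=5 + |18-22|=4). Sum = 30. MAE = 6.

6


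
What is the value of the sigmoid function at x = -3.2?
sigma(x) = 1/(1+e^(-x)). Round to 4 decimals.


sigma(-3.2) = 1/(1+e^(3.2)) = 1/(1+24.532530) = 1/25.532530 = 0.0392.

0.0392


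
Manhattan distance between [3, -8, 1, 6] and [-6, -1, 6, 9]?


d = sum of absolute differences: |3--6|=9 + |-8--1|=7 + |1-6|=5 + |6-9|=3 = 24.

24


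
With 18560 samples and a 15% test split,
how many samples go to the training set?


Test set = 18560 * 15% = 2784. Training set = 18560 - 2784 = 15776.

15776


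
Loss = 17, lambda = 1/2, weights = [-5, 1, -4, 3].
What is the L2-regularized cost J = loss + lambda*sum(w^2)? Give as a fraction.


L2 sq norm = sum(w^2) = 51. J = 17 + 1/2 * 51 = 85/2.

85/2


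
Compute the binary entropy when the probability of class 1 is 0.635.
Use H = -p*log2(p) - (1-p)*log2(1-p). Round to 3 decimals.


H = -0.635*log2(0.635) - 0.365*log2(0.365) = 0.947.

0.947


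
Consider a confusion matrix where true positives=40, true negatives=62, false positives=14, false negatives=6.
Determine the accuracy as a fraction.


Accuracy = (TP + TN) / (TP + TN + FP + FN) = (40 + 62) / 122 = 51/61.

51/61


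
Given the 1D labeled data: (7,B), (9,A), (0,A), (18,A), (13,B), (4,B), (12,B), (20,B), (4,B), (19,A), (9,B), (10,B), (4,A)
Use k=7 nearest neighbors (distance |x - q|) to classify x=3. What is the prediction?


Distances: |7-3|=4, |9-3|=6, |0-3|=3, |18-3|=15, |13-3|=10, |4-3|=1, |12-3|=9, |20-3|=17, |4-3|=1, |19-3|=16, |9-3|=6, |10-3|=7, |4-3|=1. 7 nearest: (4,A), (4,B), (4,B), (0,A), (7,B), (9,A), (9,B). Counts: {'A': 3, 'B': 4}. Majority class: B.

B


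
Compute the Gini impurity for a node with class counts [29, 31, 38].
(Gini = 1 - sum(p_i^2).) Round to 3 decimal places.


Total = 98. Proportions: 29/98, 31/98, 38/98. sum(p_i^2) = 0.3380. Gini = 1 - 0.3380 = 0.6620, which rounds to 0.662.

0.662


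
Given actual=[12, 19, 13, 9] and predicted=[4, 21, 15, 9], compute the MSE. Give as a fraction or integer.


MSE = (1/4) * ((12-4)^2=64 + (19-21)^2=4 + (13-15)^2=4 + (9-9)^2=0). Sum = 72. MSE = 18.

18


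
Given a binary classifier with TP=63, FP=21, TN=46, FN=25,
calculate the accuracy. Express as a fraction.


Accuracy = (TP + TN) / (TP + TN + FP + FN) = (63 + 46) / 155 = 109/155.

109/155


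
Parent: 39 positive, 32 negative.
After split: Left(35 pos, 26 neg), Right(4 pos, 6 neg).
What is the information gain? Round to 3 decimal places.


H(parent) = 0.9930. H(left) = 0.9842, H(right) = 0.9710. Weighted = (61/71)*0.9842 + (10/71)*0.9710 = 0.9823. IG = 0.9930 - 0.9823 = 0.0107, which rounds to 0.011.

0.011


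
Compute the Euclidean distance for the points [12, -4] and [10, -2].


d = sqrt(sum of squared differences). (12-10)^2=4, (-4--2)^2=4. Sum = 8.

sqrt(8)


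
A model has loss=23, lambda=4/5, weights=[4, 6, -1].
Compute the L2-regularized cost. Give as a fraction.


L2 sq norm = sum(w^2) = 53. J = 23 + 4/5 * 53 = 327/5.

327/5


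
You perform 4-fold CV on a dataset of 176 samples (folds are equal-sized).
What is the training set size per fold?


Each validation fold has 176/4 = 44 samples. Training set = 176 - 44 = 132.

132
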